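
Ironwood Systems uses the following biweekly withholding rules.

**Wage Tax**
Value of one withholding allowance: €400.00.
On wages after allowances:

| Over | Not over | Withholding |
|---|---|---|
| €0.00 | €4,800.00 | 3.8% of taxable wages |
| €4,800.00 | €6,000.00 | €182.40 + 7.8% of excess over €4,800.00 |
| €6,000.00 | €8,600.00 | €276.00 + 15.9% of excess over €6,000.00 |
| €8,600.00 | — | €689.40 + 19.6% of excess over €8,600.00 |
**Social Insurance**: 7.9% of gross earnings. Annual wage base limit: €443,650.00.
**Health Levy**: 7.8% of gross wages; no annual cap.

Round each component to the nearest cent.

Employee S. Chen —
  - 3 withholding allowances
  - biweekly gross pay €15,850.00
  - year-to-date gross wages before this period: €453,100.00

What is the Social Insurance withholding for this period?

€0.00

Social Insurance: YTD €453,100.00 ≥ cap €443,650.00 → €0.00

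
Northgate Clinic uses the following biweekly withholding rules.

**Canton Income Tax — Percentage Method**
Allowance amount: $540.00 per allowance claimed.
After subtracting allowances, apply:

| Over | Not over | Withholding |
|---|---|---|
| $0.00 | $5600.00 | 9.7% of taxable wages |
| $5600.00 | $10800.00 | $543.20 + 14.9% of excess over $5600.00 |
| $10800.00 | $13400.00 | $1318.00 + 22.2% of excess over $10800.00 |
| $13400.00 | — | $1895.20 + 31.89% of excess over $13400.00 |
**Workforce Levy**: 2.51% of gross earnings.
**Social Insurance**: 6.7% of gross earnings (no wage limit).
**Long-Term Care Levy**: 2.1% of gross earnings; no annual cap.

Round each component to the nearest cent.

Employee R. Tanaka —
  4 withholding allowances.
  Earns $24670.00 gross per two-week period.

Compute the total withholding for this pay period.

Canton Income Tax: taxable = $24670.00 − 4×$540.00 = $22510.00
  $1895.20 + 31.89% × ($22510.00 − $13400.00) = $1895.20 + 31.89% × $9110.00 = $4800.38
Workforce Levy: 2.51% × $24670.00 = $619.22
Social Insurance: 6.7% × $24670.00 = $1652.89
Long-Term Care Levy: 2.1% × $24670.00 = $518.07
Total: $4800.38 + $619.22 + $1652.89 + $518.07 = $7590.56

$7590.56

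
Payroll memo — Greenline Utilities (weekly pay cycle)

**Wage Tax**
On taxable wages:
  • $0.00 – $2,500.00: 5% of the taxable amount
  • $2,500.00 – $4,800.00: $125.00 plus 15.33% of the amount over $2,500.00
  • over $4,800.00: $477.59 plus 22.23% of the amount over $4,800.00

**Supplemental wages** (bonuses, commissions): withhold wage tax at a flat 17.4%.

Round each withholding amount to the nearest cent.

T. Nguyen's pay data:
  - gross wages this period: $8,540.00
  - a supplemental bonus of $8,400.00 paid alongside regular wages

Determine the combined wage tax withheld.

Wage Tax: taxable = $8,540.00
  $477.59 + 22.23% × ($8,540.00 − $4,800.00) = $477.59 + 22.23% × $3,740.00 = $1,308.99
Supplemental (17.4% flat on bonus): 17.4% × $8,400.00 = $1,461.60
Total wage tax: $1,308.99 + $1,461.60 = $2,770.59

$2,770.59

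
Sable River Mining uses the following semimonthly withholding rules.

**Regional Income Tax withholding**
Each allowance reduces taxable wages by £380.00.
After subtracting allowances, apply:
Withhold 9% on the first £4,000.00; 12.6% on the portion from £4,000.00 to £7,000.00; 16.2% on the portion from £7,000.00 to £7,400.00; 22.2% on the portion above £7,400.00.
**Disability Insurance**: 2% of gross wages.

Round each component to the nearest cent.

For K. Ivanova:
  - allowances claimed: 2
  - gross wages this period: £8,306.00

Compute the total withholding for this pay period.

Regional Income Tax: taxable = £8,306.00 − 2×£380.00 = £7,546.00
  £802.80 + 22.2% × (£7,546.00 − £7,400.00) = £802.80 + 22.2% × £146.00 = £835.21
Disability Insurance: 2% × £8,306.00 = £166.12
Total: £835.21 + £166.12 = £1,001.33

£1,001.33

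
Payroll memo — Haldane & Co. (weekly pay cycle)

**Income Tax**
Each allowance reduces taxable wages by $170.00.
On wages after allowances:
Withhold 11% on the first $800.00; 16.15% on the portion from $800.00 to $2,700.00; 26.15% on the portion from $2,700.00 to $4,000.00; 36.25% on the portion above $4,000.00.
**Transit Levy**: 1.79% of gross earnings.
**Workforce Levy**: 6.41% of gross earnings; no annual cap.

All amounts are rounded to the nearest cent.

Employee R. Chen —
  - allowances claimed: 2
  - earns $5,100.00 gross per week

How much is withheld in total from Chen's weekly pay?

$1,428.50

Income Tax: taxable = $5,100.00 − 2×$170.00 = $4,760.00
  $734.80 + 36.25% × ($4,760.00 − $4,000.00) = $734.80 + 36.25% × $760.00 = $1,010.30
Transit Levy: 1.79% × $5,100.00 = $91.29
Workforce Levy: 6.41% × $5,100.00 = $326.91
Total: $1,010.30 + $91.29 + $326.91 = $1,428.50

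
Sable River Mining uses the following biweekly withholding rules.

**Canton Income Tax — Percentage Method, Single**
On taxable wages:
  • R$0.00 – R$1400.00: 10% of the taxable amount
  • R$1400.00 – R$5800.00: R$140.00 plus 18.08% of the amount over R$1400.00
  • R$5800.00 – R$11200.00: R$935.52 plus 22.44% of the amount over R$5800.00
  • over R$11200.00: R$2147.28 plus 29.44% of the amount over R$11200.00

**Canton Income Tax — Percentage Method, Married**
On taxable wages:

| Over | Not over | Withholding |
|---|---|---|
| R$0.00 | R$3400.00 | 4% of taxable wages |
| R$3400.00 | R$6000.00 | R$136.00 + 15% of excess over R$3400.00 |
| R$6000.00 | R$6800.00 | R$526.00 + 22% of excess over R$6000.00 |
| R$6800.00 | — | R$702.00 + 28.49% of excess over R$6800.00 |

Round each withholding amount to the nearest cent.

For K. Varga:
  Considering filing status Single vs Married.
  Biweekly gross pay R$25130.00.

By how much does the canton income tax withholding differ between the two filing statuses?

R$324.05

Canton Income Tax (Single): taxable = R$25130.00
  R$2147.28 + 29.44% × (R$25130.00 − R$11200.00) = R$2147.28 + 29.44% × R$13930.00 = R$6248.27
Canton Income Tax (Married): taxable = R$25130.00
  R$702.00 + 28.49% × (R$25130.00 − R$6800.00) = R$702.00 + 28.49% × R$18330.00 = R$5924.22
Difference: |R$6248.27 − R$5924.22| = R$324.05 (higher under Single)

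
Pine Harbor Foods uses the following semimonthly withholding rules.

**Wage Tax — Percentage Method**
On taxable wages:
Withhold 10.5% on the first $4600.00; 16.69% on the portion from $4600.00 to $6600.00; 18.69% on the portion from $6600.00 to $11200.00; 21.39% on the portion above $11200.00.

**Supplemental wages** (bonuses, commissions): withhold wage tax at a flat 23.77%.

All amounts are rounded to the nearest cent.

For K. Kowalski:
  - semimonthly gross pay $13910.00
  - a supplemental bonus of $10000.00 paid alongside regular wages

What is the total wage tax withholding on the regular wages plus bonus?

Wage Tax: taxable = $13910.00
  $1676.54 + 21.39% × ($13910.00 − $11200.00) = $1676.54 + 21.39% × $2710.00 = $2256.21
Supplemental (23.77% flat on bonus): 23.77% × $10000.00 = $2377.00
Total wage tax: $2256.21 + $2377.00 = $4633.21

$4633.21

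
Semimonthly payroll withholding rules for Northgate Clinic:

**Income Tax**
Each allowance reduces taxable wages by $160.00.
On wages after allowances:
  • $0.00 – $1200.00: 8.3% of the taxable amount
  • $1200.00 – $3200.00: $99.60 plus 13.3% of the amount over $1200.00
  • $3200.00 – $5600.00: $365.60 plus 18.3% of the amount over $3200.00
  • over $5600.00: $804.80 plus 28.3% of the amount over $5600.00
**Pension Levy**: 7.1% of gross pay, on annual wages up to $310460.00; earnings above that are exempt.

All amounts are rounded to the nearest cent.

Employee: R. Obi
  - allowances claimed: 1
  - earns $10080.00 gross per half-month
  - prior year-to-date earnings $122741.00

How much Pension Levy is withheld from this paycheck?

Pension Levy: 7.1% × $10080.00 = $715.68

$715.68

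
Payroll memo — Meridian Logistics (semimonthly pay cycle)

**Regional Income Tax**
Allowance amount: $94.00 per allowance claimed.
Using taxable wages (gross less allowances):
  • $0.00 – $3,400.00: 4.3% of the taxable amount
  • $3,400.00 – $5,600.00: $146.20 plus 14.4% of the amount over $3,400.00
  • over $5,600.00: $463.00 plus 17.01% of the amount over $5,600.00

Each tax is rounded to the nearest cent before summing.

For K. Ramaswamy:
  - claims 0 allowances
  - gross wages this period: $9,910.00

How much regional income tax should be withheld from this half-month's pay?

$1,196.13

Regional Income Tax: taxable = $9,910.00
  $463.00 + 17.01% × ($9,910.00 − $5,600.00) = $463.00 + 17.01% × $4,310.00 = $1,196.13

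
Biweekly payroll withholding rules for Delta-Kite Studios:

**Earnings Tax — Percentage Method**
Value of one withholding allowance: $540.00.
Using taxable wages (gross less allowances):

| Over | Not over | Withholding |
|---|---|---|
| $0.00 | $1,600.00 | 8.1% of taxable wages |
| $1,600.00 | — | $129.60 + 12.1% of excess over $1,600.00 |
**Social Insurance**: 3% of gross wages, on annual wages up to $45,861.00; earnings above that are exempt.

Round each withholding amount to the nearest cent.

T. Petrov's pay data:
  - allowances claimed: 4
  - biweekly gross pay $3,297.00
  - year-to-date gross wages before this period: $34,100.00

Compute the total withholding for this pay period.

Earnings Tax: taxable = $3,297.00 − 4×$540.00 = $1,137.00
  8.1% × $1,137.00 = $92.10
Social Insurance: 3% × $3,297.00 = $98.91
Total: $92.10 + $98.91 = $191.01

$191.01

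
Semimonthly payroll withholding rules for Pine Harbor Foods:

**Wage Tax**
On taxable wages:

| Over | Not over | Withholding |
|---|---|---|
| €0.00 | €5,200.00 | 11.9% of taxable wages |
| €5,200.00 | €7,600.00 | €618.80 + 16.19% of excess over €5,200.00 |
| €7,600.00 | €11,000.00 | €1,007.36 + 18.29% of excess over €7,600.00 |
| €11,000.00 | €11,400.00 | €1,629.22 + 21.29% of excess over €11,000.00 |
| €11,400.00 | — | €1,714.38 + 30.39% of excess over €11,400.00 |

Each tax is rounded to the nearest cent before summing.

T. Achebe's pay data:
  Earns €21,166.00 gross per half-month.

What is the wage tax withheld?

Wage Tax: taxable = €21,166.00
  €1,714.38 + 30.39% × (€21,166.00 − €11,400.00) = €1,714.38 + 30.39% × €9,766.00 = €4,682.27

€4,682.27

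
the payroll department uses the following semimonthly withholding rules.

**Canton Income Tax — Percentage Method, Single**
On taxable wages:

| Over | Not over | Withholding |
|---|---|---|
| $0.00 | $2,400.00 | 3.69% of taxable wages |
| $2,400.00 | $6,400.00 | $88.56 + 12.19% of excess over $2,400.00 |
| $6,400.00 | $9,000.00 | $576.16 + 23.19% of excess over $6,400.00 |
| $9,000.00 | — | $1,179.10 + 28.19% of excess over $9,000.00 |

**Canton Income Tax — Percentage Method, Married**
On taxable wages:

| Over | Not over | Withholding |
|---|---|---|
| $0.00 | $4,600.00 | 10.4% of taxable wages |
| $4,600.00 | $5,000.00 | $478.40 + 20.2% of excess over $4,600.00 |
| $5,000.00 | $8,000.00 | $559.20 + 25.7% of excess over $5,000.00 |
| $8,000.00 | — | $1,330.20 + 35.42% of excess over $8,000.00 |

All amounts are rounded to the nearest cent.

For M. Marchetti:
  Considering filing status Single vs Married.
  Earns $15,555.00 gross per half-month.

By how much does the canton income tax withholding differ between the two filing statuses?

Canton Income Tax (Single): taxable = $15,555.00
  $1,179.10 + 28.19% × ($15,555.00 − $9,000.00) = $1,179.10 + 28.19% × $6,555.00 = $3,026.95
Canton Income Tax (Married): taxable = $15,555.00
  $1,330.20 + 35.42% × ($15,555.00 − $8,000.00) = $1,330.20 + 35.42% × $7,555.00 = $4,006.18
Difference: |$3,026.95 − $4,006.18| = $979.23 (higher under Married)

$979.23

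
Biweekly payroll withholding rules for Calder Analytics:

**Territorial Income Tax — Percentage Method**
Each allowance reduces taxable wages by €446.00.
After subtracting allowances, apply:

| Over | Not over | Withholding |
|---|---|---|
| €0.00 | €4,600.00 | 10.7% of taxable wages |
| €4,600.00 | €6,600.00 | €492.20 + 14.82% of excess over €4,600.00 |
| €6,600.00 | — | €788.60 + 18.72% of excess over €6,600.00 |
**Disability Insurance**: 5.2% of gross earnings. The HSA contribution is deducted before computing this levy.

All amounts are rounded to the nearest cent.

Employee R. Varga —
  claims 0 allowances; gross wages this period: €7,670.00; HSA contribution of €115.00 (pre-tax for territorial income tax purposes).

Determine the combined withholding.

€1,360.24

Territorial Income Tax: taxable = €7,670.00 − €115.00 = €7,555.00
  €788.60 + 18.72% × (€7,555.00 − €6,600.00) = €788.60 + 18.72% × €955.00 = €967.38
Disability Insurance: 5.2% × €7,555.00 = €392.86
Total: €967.38 + €392.86 = €1,360.24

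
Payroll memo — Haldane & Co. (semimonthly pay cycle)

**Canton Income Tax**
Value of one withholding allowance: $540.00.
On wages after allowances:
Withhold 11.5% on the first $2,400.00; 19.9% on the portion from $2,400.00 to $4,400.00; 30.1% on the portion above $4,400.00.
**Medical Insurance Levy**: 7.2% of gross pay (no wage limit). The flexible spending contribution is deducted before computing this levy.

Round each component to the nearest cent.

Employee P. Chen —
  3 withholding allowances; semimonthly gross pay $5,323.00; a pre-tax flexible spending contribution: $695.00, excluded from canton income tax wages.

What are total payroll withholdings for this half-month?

$730.21

Canton Income Tax: taxable = $5,323.00 − $695.00 − 3×$540.00 = $3,008.00
  $276.00 + 19.9% × ($3,008.00 − $2,400.00) = $276.00 + 19.9% × $608.00 = $396.99
Medical Insurance Levy: 7.2% × $4,628.00 = $333.22
Total: $396.99 + $333.22 = $730.21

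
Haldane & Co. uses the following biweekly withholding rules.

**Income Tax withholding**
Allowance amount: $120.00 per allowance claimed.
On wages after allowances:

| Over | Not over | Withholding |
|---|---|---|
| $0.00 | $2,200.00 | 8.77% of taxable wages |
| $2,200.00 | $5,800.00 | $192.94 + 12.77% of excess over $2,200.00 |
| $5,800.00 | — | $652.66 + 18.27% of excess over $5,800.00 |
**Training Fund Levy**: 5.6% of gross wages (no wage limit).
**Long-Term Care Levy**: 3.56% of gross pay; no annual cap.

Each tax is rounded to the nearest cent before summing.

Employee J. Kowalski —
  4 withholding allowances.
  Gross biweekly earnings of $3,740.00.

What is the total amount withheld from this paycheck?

Income Tax: taxable = $3,740.00 − 4×$120.00 = $3,260.00
  $192.94 + 12.77% × ($3,260.00 − $2,200.00) = $192.94 + 12.77% × $1,060.00 = $328.30
Training Fund Levy: 5.6% × $3,740.00 = $209.44
Long-Term Care Levy: 3.56% × $3,740.00 = $133.14
Total: $328.30 + $209.44 + $133.14 = $670.88

$670.88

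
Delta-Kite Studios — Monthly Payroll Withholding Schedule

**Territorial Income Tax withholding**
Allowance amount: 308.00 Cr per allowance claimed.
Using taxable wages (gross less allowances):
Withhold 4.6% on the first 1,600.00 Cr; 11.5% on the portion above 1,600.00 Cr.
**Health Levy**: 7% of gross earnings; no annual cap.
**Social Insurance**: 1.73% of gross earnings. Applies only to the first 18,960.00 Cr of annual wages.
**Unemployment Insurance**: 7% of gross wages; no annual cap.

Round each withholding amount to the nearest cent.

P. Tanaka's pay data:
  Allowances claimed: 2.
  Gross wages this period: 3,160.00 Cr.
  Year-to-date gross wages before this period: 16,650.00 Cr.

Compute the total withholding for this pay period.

Territorial Income Tax: taxable = 3,160.00 Cr − 2×308.00 Cr = 2,544.00 Cr
  73.60 Cr + 11.5% × (2,544.00 Cr − 1,600.00 Cr) = 73.60 Cr + 11.5% × 944.00 Cr = 182.16 Cr
Health Levy: 7% × 3,160.00 Cr = 221.20 Cr
Social Insurance: cap 18,960.00 Cr − YTD 16,650.00 Cr = 2,310.00 Cr subject; 1.73% × 2,310.00 Cr = 39.96 Cr
Unemployment Insurance: 7% × 3,160.00 Cr = 221.20 Cr
Total: 182.16 Cr + 221.20 Cr + 39.96 Cr + 221.20 Cr = 664.52 Cr

664.52 Cr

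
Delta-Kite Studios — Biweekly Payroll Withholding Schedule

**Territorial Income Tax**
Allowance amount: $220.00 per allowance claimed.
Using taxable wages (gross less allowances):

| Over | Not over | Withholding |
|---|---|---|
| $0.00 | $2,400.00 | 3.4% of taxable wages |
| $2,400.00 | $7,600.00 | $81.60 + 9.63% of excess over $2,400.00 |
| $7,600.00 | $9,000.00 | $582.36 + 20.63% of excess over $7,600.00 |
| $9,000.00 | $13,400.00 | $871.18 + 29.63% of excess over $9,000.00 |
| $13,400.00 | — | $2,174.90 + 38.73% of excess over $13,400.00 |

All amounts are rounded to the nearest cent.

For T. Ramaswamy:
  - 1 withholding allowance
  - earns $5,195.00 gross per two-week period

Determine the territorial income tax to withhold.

$329.57

Territorial Income Tax: taxable = $5,195.00 − 1×$220.00 = $4,975.00
  $81.60 + 9.63% × ($4,975.00 − $2,400.00) = $81.60 + 9.63% × $2,575.00 = $329.57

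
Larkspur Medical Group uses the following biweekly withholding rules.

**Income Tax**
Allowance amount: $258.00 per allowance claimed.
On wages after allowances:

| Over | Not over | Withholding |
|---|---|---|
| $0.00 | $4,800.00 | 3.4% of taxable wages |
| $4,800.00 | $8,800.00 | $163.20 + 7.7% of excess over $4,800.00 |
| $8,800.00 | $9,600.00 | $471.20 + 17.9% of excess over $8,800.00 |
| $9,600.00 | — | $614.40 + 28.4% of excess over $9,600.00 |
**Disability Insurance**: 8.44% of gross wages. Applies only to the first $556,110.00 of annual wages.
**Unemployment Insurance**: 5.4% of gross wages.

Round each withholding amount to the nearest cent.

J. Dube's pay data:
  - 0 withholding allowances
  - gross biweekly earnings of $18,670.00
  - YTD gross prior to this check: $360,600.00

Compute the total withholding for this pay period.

Income Tax: taxable = $18,670.00
  $614.40 + 28.4% × ($18,670.00 − $9,600.00) = $614.40 + 28.4% × $9,070.00 = $3,190.28
Disability Insurance: 8.44% × $18,670.00 = $1,575.75
Unemployment Insurance: 5.4% × $18,670.00 = $1,008.18
Total: $3,190.28 + $1,575.75 + $1,008.18 = $5,774.21

$5,774.21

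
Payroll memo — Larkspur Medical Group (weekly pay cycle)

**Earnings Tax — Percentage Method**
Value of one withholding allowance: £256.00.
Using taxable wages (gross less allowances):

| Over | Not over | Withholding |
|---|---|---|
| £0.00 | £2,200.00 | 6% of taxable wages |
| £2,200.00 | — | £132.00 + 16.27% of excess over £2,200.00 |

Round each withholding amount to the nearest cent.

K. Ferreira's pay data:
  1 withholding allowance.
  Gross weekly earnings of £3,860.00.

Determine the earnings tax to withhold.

Earnings Tax: taxable = £3,860.00 − 1×£256.00 = £3,604.00
  £132.00 + 16.27% × (£3,604.00 − £2,200.00) = £132.00 + 16.27% × £1,404.00 = £360.43

£360.43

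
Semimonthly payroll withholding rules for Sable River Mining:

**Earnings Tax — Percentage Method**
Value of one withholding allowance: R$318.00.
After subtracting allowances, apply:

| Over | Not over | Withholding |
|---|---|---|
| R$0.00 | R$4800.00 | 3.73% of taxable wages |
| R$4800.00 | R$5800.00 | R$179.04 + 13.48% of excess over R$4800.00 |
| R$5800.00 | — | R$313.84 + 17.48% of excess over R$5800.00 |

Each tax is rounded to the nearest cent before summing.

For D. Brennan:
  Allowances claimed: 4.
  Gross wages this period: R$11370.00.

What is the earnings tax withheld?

Earnings Tax: taxable = R$11370.00 − 4×R$318.00 = R$10098.00
  R$313.84 + 17.48% × (R$10098.00 − R$5800.00) = R$313.84 + 17.48% × R$4298.00 = R$1065.13

R$1065.13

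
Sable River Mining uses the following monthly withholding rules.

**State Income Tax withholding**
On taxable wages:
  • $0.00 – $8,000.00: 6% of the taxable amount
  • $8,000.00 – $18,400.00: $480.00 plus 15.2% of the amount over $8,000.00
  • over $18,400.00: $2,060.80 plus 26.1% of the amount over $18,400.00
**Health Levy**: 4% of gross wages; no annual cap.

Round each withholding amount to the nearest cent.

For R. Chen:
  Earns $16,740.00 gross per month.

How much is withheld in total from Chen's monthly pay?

$2,478.08

State Income Tax: taxable = $16,740.00
  $480.00 + 15.2% × ($16,740.00 − $8,000.00) = $480.00 + 15.2% × $8,740.00 = $1,808.48
Health Levy: 4% × $16,740.00 = $669.60
Total: $1,808.48 + $669.60 = $2,478.08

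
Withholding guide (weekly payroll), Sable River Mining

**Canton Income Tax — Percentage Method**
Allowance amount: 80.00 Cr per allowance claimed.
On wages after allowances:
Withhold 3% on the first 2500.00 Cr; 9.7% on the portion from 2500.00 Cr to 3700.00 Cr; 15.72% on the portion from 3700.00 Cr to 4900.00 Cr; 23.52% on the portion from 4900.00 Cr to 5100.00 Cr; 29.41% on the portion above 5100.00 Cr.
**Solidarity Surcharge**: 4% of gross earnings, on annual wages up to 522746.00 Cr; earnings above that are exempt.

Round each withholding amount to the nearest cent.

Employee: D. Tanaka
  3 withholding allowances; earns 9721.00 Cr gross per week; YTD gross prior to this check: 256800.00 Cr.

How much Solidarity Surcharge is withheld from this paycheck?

Solidarity Surcharge: 4% × 9721.00 Cr = 388.84 Cr

388.84 Cr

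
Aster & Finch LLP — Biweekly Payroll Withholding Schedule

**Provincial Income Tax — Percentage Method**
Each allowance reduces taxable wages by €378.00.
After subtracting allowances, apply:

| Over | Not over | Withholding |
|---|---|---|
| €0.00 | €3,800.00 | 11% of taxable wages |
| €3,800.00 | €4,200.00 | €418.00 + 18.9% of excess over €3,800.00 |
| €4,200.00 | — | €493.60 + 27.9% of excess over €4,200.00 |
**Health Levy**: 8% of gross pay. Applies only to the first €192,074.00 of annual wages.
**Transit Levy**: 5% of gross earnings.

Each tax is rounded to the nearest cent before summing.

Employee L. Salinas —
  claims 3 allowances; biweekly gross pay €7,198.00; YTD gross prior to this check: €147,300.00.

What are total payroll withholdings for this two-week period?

€1,949.40

Provincial Income Tax: taxable = €7,198.00 − 3×€378.00 = €6,064.00
  €493.60 + 27.9% × (€6,064.00 − €4,200.00) = €493.60 + 27.9% × €1,864.00 = €1,013.66
Health Levy: 8% × €7,198.00 = €575.84
Transit Levy: 5% × €7,198.00 = €359.90
Total: €1,013.66 + €575.84 + €359.90 = €1,949.40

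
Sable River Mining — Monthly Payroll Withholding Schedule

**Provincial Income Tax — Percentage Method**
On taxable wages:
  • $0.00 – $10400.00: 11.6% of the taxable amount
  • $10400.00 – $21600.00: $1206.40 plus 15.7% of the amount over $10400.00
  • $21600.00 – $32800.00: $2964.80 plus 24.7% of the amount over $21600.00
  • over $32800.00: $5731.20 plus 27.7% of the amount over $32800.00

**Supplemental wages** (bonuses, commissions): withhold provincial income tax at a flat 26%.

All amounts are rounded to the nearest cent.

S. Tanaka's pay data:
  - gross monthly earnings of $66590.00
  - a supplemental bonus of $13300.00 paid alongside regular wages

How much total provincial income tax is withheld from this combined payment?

$18549.03

Provincial Income Tax: taxable = $66590.00
  $5731.20 + 27.7% × ($66590.00 − $32800.00) = $5731.20 + 27.7% × $33790.00 = $15091.03
Supplemental (26% flat on bonus): 26% × $13300.00 = $3458.00
Total provincial income tax: $15091.03 + $3458.00 = $18549.03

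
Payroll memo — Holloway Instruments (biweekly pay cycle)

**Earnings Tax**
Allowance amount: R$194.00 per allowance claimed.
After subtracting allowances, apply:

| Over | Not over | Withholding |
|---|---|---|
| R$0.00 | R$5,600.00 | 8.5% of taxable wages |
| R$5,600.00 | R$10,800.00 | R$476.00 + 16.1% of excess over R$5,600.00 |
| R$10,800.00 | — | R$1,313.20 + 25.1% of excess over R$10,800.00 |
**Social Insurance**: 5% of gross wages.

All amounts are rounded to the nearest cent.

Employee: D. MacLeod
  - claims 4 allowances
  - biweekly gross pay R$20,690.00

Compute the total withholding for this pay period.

Earnings Tax: taxable = R$20,690.00 − 4×R$194.00 = R$19,914.00
  R$1,313.20 + 25.1% × (R$19,914.00 − R$10,800.00) = R$1,313.20 + 25.1% × R$9,114.00 = R$3,600.81
Social Insurance: 5% × R$20,690.00 = R$1,034.50
Total: R$3,600.81 + R$1,034.50 = R$4,635.31

R$4,635.31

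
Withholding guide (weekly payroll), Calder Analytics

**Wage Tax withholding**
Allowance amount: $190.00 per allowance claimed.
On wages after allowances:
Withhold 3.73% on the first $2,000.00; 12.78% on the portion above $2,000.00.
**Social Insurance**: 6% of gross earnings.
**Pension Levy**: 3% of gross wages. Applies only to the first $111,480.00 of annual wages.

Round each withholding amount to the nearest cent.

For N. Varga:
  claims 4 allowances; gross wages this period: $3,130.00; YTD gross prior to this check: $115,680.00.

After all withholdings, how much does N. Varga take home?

$2,820.31

Wage Tax: taxable = $3,130.00 − 4×$190.00 = $2,370.00
  $74.60 + 12.78% × ($2,370.00 − $2,000.00) = $74.60 + 12.78% × $370.00 = $121.89
Social Insurance: 6% × $3,130.00 = $187.80
Pension Levy: YTD $115,680.00 ≥ cap $111,480.00 → $0.00
Total withheld: $121.89 + $187.80 + $0.00 = $309.69
Net pay: $3,130.00 − $309.69 = $2,820.31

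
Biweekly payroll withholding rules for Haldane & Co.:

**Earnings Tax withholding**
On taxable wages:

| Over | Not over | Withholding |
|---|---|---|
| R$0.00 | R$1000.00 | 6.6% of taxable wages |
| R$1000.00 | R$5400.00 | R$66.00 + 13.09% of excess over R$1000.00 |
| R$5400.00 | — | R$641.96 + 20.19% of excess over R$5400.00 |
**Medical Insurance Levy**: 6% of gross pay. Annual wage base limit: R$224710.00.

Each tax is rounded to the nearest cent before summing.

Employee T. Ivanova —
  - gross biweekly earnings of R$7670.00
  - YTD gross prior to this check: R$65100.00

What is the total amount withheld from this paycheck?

Earnings Tax: taxable = R$7670.00
  R$641.96 + 20.19% × (R$7670.00 − R$5400.00) = R$641.96 + 20.19% × R$2270.00 = R$1100.27
Medical Insurance Levy: 6% × R$7670.00 = R$460.20
Total: R$1100.27 + R$460.20 = R$1560.47

R$1560.47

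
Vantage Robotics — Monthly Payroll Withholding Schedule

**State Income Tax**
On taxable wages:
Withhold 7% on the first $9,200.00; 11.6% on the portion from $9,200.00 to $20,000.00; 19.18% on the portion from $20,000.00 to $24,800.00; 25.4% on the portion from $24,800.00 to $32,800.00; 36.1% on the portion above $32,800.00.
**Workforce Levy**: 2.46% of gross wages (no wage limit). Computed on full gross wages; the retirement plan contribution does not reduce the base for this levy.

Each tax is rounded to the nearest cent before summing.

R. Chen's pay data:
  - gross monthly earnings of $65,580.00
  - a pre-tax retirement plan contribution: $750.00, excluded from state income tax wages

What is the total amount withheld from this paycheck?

State Income Tax: taxable = $65,580.00 − $750.00 = $64,830.00
  $4,849.44 + 36.1% × ($64,830.00 − $32,800.00) = $4,849.44 + 36.1% × $32,030.00 = $16,412.27
Workforce Levy: 2.46% × $65,580.00 = $1,613.27
Total: $16,412.27 + $1,613.27 = $18,025.54

$18,025.54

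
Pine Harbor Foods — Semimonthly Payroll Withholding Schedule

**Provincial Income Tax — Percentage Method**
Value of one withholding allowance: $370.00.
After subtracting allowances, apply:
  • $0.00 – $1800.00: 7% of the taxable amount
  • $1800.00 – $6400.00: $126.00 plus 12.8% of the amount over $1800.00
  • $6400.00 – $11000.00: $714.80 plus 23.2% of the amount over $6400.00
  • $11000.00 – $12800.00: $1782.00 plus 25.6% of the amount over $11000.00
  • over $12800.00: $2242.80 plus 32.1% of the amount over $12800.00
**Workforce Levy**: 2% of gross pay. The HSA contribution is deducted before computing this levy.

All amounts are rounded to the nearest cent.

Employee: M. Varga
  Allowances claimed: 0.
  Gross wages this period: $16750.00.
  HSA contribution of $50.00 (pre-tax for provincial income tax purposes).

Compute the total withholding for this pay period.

Provincial Income Tax: taxable = $16750.00 − $50.00 = $16700.00
  $2242.80 + 32.1% × ($16700.00 − $12800.00) = $2242.80 + 32.1% × $3900.00 = $3494.70
Workforce Levy: 2% × $16700.00 = $334.00
Total: $3494.70 + $334.00 = $3828.70

$3828.70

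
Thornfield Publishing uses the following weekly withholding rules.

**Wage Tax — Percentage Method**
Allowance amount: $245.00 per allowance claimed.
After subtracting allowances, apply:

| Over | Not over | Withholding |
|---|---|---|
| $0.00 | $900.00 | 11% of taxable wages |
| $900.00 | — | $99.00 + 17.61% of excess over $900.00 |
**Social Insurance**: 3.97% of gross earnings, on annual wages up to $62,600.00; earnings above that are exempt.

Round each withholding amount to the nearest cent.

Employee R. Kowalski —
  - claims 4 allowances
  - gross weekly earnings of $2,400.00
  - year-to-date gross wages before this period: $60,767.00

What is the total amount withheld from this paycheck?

Wage Tax: taxable = $2,400.00 − 4×$245.00 = $1,420.00
  $99.00 + 17.61% × ($1,420.00 − $900.00) = $99.00 + 17.61% × $520.00 = $190.57
Social Insurance: cap $62,600.00 − YTD $60,767.00 = $1,833.00 subject; 3.97% × $1,833.00 = $72.77
Total: $190.57 + $72.77 = $263.34

$263.34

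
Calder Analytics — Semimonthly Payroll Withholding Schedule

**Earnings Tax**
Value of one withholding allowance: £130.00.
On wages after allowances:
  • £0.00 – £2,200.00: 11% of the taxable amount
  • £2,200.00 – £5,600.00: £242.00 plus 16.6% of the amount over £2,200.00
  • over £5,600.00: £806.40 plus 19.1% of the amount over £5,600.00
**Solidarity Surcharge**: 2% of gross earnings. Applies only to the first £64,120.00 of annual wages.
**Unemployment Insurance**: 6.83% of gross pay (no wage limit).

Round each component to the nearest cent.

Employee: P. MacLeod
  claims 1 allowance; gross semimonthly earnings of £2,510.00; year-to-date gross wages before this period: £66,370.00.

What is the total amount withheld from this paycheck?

Earnings Tax: taxable = £2,510.00 − 1×£130.00 = £2,380.00
  £242.00 + 16.6% × (£2,380.00 − £2,200.00) = £242.00 + 16.6% × £180.00 = £271.88
Solidarity Surcharge: YTD £66,370.00 ≥ cap £64,120.00 → £0.00
Unemployment Insurance: 6.83% × £2,510.00 = £171.43
Total: £271.88 + £0.00 + £171.43 = £443.31

£443.31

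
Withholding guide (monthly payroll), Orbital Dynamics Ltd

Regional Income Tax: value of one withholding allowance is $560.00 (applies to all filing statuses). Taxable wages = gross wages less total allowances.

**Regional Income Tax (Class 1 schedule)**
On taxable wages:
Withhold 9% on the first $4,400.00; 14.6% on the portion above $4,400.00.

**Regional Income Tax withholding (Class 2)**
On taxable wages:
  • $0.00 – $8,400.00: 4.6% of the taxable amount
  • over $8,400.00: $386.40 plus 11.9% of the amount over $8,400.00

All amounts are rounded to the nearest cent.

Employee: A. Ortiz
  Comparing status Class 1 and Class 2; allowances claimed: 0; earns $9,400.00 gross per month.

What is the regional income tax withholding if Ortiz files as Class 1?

Regional Income Tax (Class 1): taxable = $9,400.00
  $396.00 + 14.6% × ($9,400.00 − $4,400.00) = $396.00 + 14.6% × $5,000.00 = $1,126.00

$1,126.00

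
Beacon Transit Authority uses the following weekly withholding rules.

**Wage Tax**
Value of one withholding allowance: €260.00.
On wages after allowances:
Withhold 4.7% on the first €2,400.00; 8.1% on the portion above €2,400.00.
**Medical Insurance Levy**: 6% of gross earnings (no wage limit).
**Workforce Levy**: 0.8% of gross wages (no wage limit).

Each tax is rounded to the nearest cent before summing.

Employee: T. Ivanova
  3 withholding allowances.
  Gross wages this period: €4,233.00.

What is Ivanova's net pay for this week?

€3,747.07

Wage Tax: taxable = €4,233.00 − 3×€260.00 = €3,453.00
  €112.80 + 8.1% × (€3,453.00 − €2,400.00) = €112.80 + 8.1% × €1,053.00 = €198.09
Medical Insurance Levy: 6% × €4,233.00 = €253.98
Workforce Levy: 0.8% × €4,233.00 = €33.86
Total withheld: €198.09 + €253.98 + €33.86 = €485.93
Net pay: €4,233.00 − €485.93 = €3,747.07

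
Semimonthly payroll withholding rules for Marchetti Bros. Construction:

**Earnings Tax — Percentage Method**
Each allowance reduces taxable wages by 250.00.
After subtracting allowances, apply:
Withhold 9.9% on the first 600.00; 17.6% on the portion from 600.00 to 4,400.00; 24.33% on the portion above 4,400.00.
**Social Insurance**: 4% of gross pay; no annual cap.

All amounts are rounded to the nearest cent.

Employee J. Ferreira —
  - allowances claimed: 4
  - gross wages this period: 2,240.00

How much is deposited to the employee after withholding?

Earnings Tax: taxable = 2,240.00 − 4×250.00 = 1,240.00
  59.40 + 17.6% × (1,240.00 − 600.00) = 59.40 + 17.6% × 640.00 = 172.04
Social Insurance: 4% × 2,240.00 = 89.60
Total withheld: 172.04 + 89.60 = 261.64
Net pay: 2,240.00 − 261.64 = 1,978.36

1,978.36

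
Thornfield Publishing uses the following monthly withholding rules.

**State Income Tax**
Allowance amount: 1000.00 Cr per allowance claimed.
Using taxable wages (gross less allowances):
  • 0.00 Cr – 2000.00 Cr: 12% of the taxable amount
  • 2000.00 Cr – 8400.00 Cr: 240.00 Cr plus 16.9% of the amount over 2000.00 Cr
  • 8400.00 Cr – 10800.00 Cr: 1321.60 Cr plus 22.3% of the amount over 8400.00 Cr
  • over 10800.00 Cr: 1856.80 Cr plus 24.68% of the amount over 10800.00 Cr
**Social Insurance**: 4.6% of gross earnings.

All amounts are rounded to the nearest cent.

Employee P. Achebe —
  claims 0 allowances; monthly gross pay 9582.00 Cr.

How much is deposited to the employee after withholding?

7556.04 Cr

State Income Tax: taxable = 9582.00 Cr
  1321.60 Cr + 22.3% × (9582.00 Cr − 8400.00 Cr) = 1321.60 Cr + 22.3% × 1182.00 Cr = 1585.19 Cr
Social Insurance: 4.6% × 9582.00 Cr = 440.77 Cr
Total withheld: 1585.19 Cr + 440.77 Cr = 2025.96 Cr
Net pay: 9582.00 Cr − 2025.96 Cr = 7556.04 Cr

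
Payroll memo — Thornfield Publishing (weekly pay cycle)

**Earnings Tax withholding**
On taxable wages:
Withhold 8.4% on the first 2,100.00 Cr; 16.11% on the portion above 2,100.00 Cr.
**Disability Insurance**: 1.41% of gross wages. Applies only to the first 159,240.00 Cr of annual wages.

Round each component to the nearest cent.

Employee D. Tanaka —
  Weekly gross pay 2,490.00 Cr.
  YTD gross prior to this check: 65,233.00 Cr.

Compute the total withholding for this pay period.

Earnings Tax: taxable = 2,490.00 Cr
  176.40 Cr + 16.11% × (2,490.00 Cr − 2,100.00 Cr) = 176.40 Cr + 16.11% × 390.00 Cr = 239.23 Cr
Disability Insurance: 1.41% × 2,490.00 Cr = 35.11 Cr
Total: 239.23 Cr + 35.11 Cr = 274.34 Cr

274.34 Cr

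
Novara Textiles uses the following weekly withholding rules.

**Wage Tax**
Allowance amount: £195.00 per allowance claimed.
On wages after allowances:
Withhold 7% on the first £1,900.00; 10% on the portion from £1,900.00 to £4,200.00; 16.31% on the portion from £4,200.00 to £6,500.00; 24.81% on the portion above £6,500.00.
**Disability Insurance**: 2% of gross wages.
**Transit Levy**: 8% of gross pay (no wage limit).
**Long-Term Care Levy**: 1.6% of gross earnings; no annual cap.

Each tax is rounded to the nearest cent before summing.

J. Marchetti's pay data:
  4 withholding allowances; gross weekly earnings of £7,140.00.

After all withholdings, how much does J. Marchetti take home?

£5,596.46

Wage Tax: taxable = £7,140.00 − 4×£195.00 = £6,360.00
  £363.00 + 16.31% × (£6,360.00 − £4,200.00) = £363.00 + 16.31% × £2,160.00 = £715.30
Disability Insurance: 2% × £7,140.00 = £142.80
Transit Levy: 8% × £7,140.00 = £571.20
Long-Term Care Levy: 1.6% × £7,140.00 = £114.24
Total withheld: £715.30 + £142.80 + £571.20 + £114.24 = £1,543.54
Net pay: £7,140.00 − £1,543.54 = £5,596.46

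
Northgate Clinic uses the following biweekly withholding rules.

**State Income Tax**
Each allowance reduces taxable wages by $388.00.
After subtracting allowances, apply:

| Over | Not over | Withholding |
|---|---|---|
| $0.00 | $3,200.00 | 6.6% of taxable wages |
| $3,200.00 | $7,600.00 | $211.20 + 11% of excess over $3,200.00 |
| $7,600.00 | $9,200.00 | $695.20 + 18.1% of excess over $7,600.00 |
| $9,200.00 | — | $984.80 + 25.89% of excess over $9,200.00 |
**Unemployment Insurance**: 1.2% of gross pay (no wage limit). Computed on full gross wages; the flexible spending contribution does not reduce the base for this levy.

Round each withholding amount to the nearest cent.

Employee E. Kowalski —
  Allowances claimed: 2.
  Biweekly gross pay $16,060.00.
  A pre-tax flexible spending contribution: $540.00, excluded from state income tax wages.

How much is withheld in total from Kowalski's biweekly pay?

State Income Tax: taxable = $16,060.00 − $540.00 − 2×$388.00 = $14,744.00
  $984.80 + 25.89% × ($14,744.00 − $9,200.00) = $984.80 + 25.89% × $5,544.00 = $2,420.14
Unemployment Insurance: 1.2% × $16,060.00 = $192.72
Total: $2,420.14 + $192.72 = $2,612.86

$2,612.86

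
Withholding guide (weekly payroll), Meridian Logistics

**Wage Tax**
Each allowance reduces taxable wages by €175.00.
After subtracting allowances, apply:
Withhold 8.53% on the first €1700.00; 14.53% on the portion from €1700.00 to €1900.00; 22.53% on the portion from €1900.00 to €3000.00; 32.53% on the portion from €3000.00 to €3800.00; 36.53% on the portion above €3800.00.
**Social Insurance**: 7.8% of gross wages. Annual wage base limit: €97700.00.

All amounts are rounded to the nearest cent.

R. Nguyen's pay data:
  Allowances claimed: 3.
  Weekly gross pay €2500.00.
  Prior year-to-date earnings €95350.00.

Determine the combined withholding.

Wage Tax: taxable = €2500.00 − 3×€175.00 = €1975.00
  €174.07 + 22.53% × (€1975.00 − €1900.00) = €174.07 + 22.53% × €75.00 = €190.97
Social Insurance: cap €97700.00 − YTD €95350.00 = €2350.00 subject; 7.8% × €2350.00 = €183.30
Total: €190.97 + €183.30 = €374.27

€374.27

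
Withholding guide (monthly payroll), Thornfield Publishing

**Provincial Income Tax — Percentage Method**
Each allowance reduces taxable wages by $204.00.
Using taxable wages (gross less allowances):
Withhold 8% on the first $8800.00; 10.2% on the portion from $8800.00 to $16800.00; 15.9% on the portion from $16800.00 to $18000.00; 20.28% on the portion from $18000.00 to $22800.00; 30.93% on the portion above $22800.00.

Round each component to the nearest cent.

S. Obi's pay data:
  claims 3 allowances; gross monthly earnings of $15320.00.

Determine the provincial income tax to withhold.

$1306.62

Provincial Income Tax: taxable = $15320.00 − 3×$204.00 = $14708.00
  $704.00 + 10.2% × ($14708.00 − $8800.00) = $704.00 + 10.2% × $5908.00 = $1306.62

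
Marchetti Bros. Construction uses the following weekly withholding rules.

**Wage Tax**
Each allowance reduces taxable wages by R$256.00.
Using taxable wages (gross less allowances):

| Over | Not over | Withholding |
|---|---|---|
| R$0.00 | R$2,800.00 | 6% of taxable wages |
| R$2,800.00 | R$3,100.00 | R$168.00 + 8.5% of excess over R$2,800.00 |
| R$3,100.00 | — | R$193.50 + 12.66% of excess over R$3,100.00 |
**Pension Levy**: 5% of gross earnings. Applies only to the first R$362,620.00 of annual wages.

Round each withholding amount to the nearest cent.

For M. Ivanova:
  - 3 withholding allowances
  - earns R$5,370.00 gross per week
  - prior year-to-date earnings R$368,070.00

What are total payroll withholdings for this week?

R$383.65

Wage Tax: taxable = R$5,370.00 − 3×R$256.00 = R$4,602.00
  R$193.50 + 12.66% × (R$4,602.00 − R$3,100.00) = R$193.50 + 12.66% × R$1,502.00 = R$383.65
Pension Levy: YTD R$368,070.00 ≥ cap R$362,620.00 → R$0.00
Total: R$383.65 + R$0.00 = R$383.65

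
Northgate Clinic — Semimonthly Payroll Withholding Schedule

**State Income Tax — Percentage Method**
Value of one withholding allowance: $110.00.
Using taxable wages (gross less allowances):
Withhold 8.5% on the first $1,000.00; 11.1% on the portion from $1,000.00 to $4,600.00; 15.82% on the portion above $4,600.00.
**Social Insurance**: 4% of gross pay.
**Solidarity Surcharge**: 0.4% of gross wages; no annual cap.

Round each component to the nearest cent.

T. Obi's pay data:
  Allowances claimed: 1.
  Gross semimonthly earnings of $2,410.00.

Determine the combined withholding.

State Income Tax: taxable = $2,410.00 − 1×$110.00 = $2,300.00
  $85.00 + 11.1% × ($2,300.00 − $1,000.00) = $85.00 + 11.1% × $1,300.00 = $229.30
Social Insurance: 4% × $2,410.00 = $96.40
Solidarity Surcharge: 0.4% × $2,410.00 = $9.64
Total: $229.30 + $96.40 + $9.64 = $335.34

$335.34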